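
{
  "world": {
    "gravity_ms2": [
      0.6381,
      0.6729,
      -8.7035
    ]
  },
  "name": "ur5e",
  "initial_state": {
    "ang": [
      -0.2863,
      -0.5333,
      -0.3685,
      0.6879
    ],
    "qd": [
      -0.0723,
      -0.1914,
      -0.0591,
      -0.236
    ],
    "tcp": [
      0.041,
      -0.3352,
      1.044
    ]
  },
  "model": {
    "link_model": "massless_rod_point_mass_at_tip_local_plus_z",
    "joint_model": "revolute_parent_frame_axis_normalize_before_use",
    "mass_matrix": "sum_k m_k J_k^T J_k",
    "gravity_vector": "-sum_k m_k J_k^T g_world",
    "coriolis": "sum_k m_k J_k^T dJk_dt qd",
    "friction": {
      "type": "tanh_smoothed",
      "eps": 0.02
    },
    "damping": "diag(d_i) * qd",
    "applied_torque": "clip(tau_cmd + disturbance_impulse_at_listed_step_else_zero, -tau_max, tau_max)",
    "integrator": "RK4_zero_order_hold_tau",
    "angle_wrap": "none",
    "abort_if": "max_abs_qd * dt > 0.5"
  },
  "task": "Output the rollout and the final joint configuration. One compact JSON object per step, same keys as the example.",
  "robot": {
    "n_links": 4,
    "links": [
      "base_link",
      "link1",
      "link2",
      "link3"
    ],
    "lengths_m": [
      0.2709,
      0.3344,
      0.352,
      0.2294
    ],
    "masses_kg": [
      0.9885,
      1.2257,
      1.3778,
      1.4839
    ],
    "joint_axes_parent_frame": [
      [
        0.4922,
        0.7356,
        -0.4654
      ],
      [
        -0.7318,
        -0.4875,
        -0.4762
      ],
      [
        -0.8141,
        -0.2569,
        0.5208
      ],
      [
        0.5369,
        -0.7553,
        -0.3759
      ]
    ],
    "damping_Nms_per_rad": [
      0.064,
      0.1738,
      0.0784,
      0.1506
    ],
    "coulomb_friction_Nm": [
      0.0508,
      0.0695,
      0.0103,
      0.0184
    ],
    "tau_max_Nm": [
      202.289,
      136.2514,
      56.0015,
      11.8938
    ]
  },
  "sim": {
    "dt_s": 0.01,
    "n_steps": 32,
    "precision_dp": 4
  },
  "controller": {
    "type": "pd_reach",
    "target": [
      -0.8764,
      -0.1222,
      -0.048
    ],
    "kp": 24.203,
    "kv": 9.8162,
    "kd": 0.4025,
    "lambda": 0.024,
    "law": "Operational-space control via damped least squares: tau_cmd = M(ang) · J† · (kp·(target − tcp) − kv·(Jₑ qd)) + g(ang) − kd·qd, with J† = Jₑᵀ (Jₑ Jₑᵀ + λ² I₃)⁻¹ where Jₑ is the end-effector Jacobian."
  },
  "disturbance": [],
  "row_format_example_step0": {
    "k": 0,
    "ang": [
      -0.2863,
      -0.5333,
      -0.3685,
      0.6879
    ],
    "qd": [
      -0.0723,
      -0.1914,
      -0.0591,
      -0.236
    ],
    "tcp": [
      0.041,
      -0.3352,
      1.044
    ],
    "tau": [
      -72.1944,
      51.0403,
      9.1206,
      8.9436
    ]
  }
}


{"k":1,"ang":[-0.2926,-0.539,-0.373,0.6908],"qd":[-1.187,-0.9291,-0.8533,0.794],"tcp":[0.0412,-0.3353,1.0425],"tau":[-64.5246,46.7487,8.8489,7.5578]}
{"k":2,"ang":[-0.3091,-0.5508,-0.3856,0.7024],"qd":[-2.0945,-1.4261,-1.675,1.5183],"tcp":[0.0392,-0.335,1.0387],"tau":[-56.7879,42.3791,8.3931,6.4378]}
{"k":3,"ang":[-0.3336,-0.5666,-0.4064,0.7201],"qd":[-2.8044,-1.71,-2.4953,2.0168],"tcp":[0.0352,-0.3341,1.033],"tau":[-49.2761,38.0742,7.8065,5.5159]}
{"k":4,"ang":[-0.3644,-0.5843,-0.4352,0.742],"qd":[-3.3425,-1.831,-3.2731,2.3476],"tcp":[0.0296,-0.3326,1.0256],"tau":[-42.2089,33.9616,7.14,4.7437]}
{"k":5,"ang":[-0.3998,-0.6027,-0.4715,0.7665],"qd":[-3.7401,-1.8415,-3.9729,2.552],"tcp":[0.0225,-0.3305,1.017],"tau":[-35.7244,30.1346,6.4413,4.0857]}
{"k":6,"ang":[-0.4386,-0.6208,-0.5142,0.7926],"qd":[-4.0276,-1.7856,-4.5735,2.6608],"tcp":[0.014,-0.3279,1.0072],"tau":[-29.8897,26.6468,5.7515,3.5158]}
{"k":7,"ang":[-0.4799,-0.6382,-0.5625,0.8194],"qd":[-4.2313,-1.6948,-5.0681,2.6978],"tcp":[0.0043,-0.3247,0.9966],"tau":[-24.7186,23.5174,5.1031,3.0144]}
{"k":8,"ang":[-0.5229,-0.6546,-0.6152,0.8463],"qd":[-4.3725,-1.5899,-5.4607,2.6818],"tcp":[-0.0063,-0.321,0.9851],"tau":[-20.1884,20.7393,4.5185,2.5675]}
{"k":9,"ang":[-0.5671,-0.6699,-0.6713,0.8728],"qd":[-4.4682,-1.4832,-5.7614,2.6273],"tcp":[-0.018,-0.3169,0.9731],"tau":[-16.2544,18.2893,4.0114,2.1651]}
{"k":10,"ang":[-0.6121,-0.6842,-0.7301,0.8987],"qd":[-4.5311,-1.3817,-5.9832,2.5455],"tcp":[-0.0304,-0.3125,0.9605],"tau":[-12.8599,16.1347,3.5878,1.8005]}
{"k":11,"ang":[-0.6576,-0.6975,-0.7907,0.9236],"qd":[-4.5711,-1.2887,-6.1388,2.4448],"tcp":[-0.0435,-0.3078,0.9475],"tau":[-9.9438,14.2394,3.248,1.4689]}
{"k":12,"ang":[-0.7034,-0.71,-0.8526,0.9475],"qd":[-4.5956,-1.2053,-6.2399,2.3315],"tcp":[-0.0572,-0.3029,0.9341],"tau":[-7.4449,12.5671,2.9883,1.1675]}
{"k":13,"ang":[-0.7494,-0.7217,-0.9153,0.9702],"qd":[-4.6101,-1.1317,-6.2963,2.2098],"tcp":[-0.0714,-0.2979,0.9204],"tau":[-5.3048,11.0833,2.8025,0.8941]}
{"k":14,"ang":[-0.7955,-0.7327,-0.9784,0.9917],"qd":[-4.6187,-1.0674,-6.3161,2.0832],"tcp":[-0.0861,-0.2928,0.9065],"tau":[-3.4696,9.7565,2.6829,0.6471]}
{"k":15,"ang":[-0.8417,-0.743,-1.0415,1.0118],"qd":[-4.6244,-1.0116,-6.3054,1.9539],"tcp":[-0.1012,-0.2878,0.8924],"tau":[-1.8902,8.5585,2.621,0.4251]}
{"k":16,"ang":[-0.888,-0.7529,-1.1044,1.0307],"qd":[-4.6294,-0.9634,-6.269,1.8239],"tcp":[-0.1165,-0.2827,0.8782],"tau":[-0.5231,7.4648,2.6082,0.2264]}
{"k":17,"ang":[-0.9343,-0.7623,-1.1668,1.0483],"qd":[-4.6354,-0.922,-6.2106,1.6946],"tcp":[-0.1321,-0.2778,0.8638],"tau":[0.6701,6.4539,2.6363,0.0498]}
{"k":18,"ang":[-0.9807,-0.7714,-1.2285,1.0646],"qd":[-4.6435,-0.8865,-6.1326,1.5671],"tcp":[-0.1479,-0.273,0.8493],"tau":[1.7226,5.5078,2.6973,-0.1066]}
{"k":19,"ang":[-1.0272,-0.7801,-1.2893,1.0797],"qd":[-4.6546,-0.8559,-6.0371,1.4426],"tcp":[-0.1638,-0.2683,0.8348],"tau":[2.6629,4.6116,2.7839,-0.2445]}
{"k":20,"ang":[-1.0738,-0.7885,-1.3492,1.0935],"qd":[-4.6691,-0.8295,-5.9252,1.3218],"tcp":[-0.1799,-0.2637,0.8202],"tau":[3.5148,3.7531,2.8893,-0.3658]}
{"k":21,"ang":[-1.1206,-0.7967,-1.4078,1.1061],"qd":[-4.6872,-0.8064,-5.7979,1.2058],"tcp":[-0.196,-0.2594,0.8055],"tau":[4.2982,2.9227,3.0075,-0.4726]}
{"k":22,"ang":[-1.1675,-0.8046,-1.4651,1.1177],"qd":[-4.709,-0.7858,-5.6557,1.0951],"tcp":[-0.2122,-0.2552,0.7908],"tau":[5.029,2.1133,3.1331,-0.567]}
{"k":23,"ang":[-1.2147,-0.8124,-1.5208,1.1281],"qd":[-4.7343,-0.767,-5.499,0.9905],"tcp":[-0.2284,-0.2513,0.7761],"tau":[5.7199,1.3198,3.2614,-0.6511]}
{"k":24,"ang":[-1.2622,-0.82,-1.575,1.1375],"qd":[-4.7629,-0.7491,-5.3281,0.8927],"tcp":[-0.2445,-0.2475,0.7614],"tau":[6.3807,0.5388,3.3882,-0.7269]}
{"k":25,"ang":[-1.31,-0.8274,-1.6273,1.146],"qd":[-4.7942,-0.7316,-5.143,0.8023],"tcp":[-0.2607,-0.244,0.7467],"tau":[7.0186,-0.2313,3.5099,-0.7966]}
{"k":26,"ang":[-1.3581,-0.8346,-1.6778,1.1536],"qd":[-4.8278,-0.7137,-4.9439,0.7198],"tcp":[-0.2767,-0.2407,0.732],"tau":[7.6389,-0.9912,3.6237,-0.8621]}
{"k":27,"ang":[-1.4066,-0.8417,-1.7262,1.1604],"qd":[-4.8629,-0.6948,-4.7308,0.6456],"tcp":[-0.2927,-0.2375,0.7174],"tau":[8.2454,-1.7404,3.727,-0.9253]}
{"k":28,"ang":[-1.4554,-0.8485,-1.7723,1.1666],"qd":[-4.8988,-0.6742,-4.5041,0.5801],"tcp":[-0.3087,-0.2346,0.7028],"tau":[8.8404,-2.4776,3.8176,-0.988]}
{"k":29,"ang":[-1.5045,-0.8552,-1.8162,1.1721],"qd":[-4.9347,-0.6517,-4.2639,0.5233],"tcp":[-0.3245,-0.2319,0.6882],"tau":[9.4257,-3.2011,3.894,-1.0516]}
{"k":30,"ang":[-1.554,-0.8616,-1.8576,1.1771],"qd":[-4.9696,-0.6267,-4.0106,0.4754],"tcp":[-0.3402,-0.2294,0.6737],"tau":[10.0023,-3.9089,3.9547,-1.1177]}
{"k":31,"ang":[-1.6039,-0.8677,-1.8964,1.1816],"qd":[-5.0026,-0.5992,-3.745,0.4362],"tcp":[-0.3557,-0.2271,0.6593],"tau":[10.5709,-4.5986,3.9985,-1.1874]}
{"k":32,"ang":[-1.6541,-0.8735,-1.9324,1.1859],"qd":[-5.0327,-0.5692,-3.4679,0.4053],"tcp":[-0.3712,-0.225,0.6449]}
{"summary": "final ang (rad): -1.6541 -0.8735 -1.9324 1.1859"}


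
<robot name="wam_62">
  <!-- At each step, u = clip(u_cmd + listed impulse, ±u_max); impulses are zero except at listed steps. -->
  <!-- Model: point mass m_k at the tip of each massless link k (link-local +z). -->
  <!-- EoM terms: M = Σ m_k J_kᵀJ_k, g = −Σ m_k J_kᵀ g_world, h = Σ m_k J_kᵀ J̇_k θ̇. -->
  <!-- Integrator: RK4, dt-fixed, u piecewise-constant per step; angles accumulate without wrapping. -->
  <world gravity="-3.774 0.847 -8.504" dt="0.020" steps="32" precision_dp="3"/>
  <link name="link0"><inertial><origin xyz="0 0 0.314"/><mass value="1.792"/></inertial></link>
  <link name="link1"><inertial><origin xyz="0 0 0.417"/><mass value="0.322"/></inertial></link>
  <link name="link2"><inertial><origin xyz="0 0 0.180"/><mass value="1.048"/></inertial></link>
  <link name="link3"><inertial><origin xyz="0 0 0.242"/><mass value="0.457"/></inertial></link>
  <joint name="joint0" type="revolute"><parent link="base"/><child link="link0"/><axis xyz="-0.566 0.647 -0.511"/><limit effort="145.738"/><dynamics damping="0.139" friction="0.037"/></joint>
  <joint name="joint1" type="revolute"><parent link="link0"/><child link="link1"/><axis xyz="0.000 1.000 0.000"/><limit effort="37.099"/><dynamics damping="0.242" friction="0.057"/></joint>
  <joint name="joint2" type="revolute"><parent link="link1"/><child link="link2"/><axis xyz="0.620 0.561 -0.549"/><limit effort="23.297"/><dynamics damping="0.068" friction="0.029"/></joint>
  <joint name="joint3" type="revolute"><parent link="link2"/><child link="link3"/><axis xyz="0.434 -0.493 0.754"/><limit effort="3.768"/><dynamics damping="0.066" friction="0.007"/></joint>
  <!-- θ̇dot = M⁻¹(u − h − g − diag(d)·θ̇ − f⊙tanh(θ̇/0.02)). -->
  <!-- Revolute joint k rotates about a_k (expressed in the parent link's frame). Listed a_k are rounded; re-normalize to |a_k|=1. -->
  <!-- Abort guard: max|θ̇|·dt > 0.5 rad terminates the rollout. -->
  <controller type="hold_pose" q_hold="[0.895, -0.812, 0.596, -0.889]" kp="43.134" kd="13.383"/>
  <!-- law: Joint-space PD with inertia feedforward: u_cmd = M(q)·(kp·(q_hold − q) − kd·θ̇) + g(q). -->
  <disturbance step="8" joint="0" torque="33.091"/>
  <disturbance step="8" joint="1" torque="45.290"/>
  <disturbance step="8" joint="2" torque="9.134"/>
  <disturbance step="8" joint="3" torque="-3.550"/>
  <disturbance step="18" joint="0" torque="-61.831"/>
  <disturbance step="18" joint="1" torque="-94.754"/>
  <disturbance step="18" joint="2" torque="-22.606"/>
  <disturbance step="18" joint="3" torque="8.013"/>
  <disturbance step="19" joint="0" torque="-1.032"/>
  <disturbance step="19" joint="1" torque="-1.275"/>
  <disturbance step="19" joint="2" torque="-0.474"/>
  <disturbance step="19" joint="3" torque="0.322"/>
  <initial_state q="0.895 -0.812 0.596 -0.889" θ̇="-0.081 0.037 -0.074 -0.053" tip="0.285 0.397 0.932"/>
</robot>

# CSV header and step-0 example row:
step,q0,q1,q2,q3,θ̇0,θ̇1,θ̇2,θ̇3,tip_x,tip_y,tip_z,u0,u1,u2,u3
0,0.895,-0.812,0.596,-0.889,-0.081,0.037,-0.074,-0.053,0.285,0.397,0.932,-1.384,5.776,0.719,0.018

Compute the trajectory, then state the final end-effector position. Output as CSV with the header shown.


step,q0,q1,q2,q3,θ̇0,θ̇1,θ̇2,θ̇3,tip_x,tip_y,tip_z,u0,u1,u2,u3
1,0.894,-0.811,0.595,-0.889,-0.050,0.016,-0.019,0.006,0.284,0.397,0.932,-1.615,5.717,0.727,0.022
2,0.893,-0.811,0.595,-0.889,-0.032,0.005,-0.001,0.007,0.284,0.397,0.932,-1.801,5.661,0.739,0.028
3,0.892,-0.811,0.595,-0.889,-0.020,0.001,0.003,0.002,0.283,0.396,0.933,-1.951,5.611,0.752,0.032
4,0.892,-0.811,0.595,-0.889,-0.012,-0.001,0.003,0.000,0.283,0.396,0.933,-2.069,5.568,0.762,0.034
5,0.892,-0.811,0.595,-0.889,-0.006,-0.001,0.002,-0.000,0.283,0.396,0.933,-2.162,5.533,0.771,0.037
6,0.892,-0.811,0.595,-0.889,-0.002,-0.001,0.001,-0.001,0.283,0.396,0.933,-2.234,5.504,0.777,0.038
7,0.892,-0.811,0.595,-0.889,0.001,-0.001,0.001,-0.001,0.283,0.396,0.933,-2.290,5.481,0.782,0.040
8,0.892,-0.811,0.595,-0.889,0.003,-0.001,0.000,-0.001,0.283,0.396,0.933,30.757,37.099,9.919,-3.509
9,0.899,-0.811,0.622,-0.889,0.667,0.033,2.646,-0.029,0.289,0.388,0.931,-11.552,-3.364,-1.766,1.034
10,0.910,-0.810,0.666,-0.891,0.451,0.087,1.761,-0.134,0.300,0.375,0.927,-9.697,-1.611,-1.281,0.842
11,0.917,-0.808,0.695,-0.894,0.300,0.094,1.145,-0.153,0.308,0.366,0.924,-8.196,-0.182,-0.905,0.685
12,0.922,-0.806,0.713,-0.897,0.191,0.080,0.707,-0.133,0.313,0.360,0.922,-6.987,0.974,-0.609,0.558
13,0.925,-0.805,0.724,-0.899,0.111,0.061,0.391,-0.101,0.317,0.356,0.920,-6.018,1.905,-0.373,0.455
14,0.927,-0.804,0.730,-0.901,0.053,0.041,0.162,-0.067,0.319,0.354,0.919,-5.243,2.652,-0.183,0.371
15,0.927,-0.803,0.731,-0.902,0.011,0.022,-0.001,-0.032,0.320,0.353,0.919,-4.626,3.249,-0.030,0.305
16,0.927,-0.803,0.730,-0.902,-0.015,0.003,-0.096,0.016,0.320,0.353,0.919,-4.144,3.721,0.084,0.252
17,0.927,-0.803,0.728,-0.902,-0.035,-0.010,-0.169,0.032,0.320,0.354,0.919,-3.768,4.087,0.177,0.213
18,0.926,-0.803,0.724,-0.901,-0.050,-0.018,-0.222,0.042,0.319,0.356,0.920,-65.302,-37.099,-22.352,3.768
19,0.893,-0.782,0.587,-1.043,-3.325,2.504,-13.921,-14.182,0.320,0.377,0.920,12.821,14.918,6.216,-0.743
20,0.836,-0.732,0.346,-1.243,-2.322,2.279,-9.892,-5.754,0.316,0.413,0.920,11.077,14.765,5.706,-1.324
21,0.798,-0.692,0.183,-1.314,-1.502,1.631,-6.353,-1.553,0.307,0.441,0.921,8.622,13.208,4.881,-1.203
22,0.774,-0.666,0.082,-1.325,-0.912,1.016,-3.804,0.286,0.297,0.460,0.921,6.563,11.832,4.267,-1.009
23,0.760,-0.650,0.024,-1.312,-0.508,0.552,-2.103,0.867,0.288,0.473,0.921,4.809,10.619,3.780,-0.811
24,0.752,-0.642,-0.007,-1.293,-0.229,0.223,-0.957,0.960,0.282,0.481,0.922,3.317,9.563,3.379,-0.637
25,0.750,-0.640,-0.018,-1.275,-0.039,-0.001,-0.183,0.880,0.278,0.486,0.922,2.057,8.655,3.045,-0.492
26,0.750,-0.641,-0.017,-1.259,0.072,-0.113,0.248,0.682,0.276,0.488,0.923,1.024,7.863,2.778,-0.375
27,0.752,-0.644,-0.009,-1.247,0.144,-0.178,0.527,0.520,0.276,0.488,0.923,0.184,7.206,2.560,-0.283
28,0.756,-0.648,0.003,-1.237,0.193,-0.219,0.719,0.411,0.276,0.487,0.923,-0.497,6.670,2.378,-0.210
29,0.760,-0.653,0.019,-1.230,0.225,-0.241,0.845,0.338,0.278,0.485,0.924,-1.043,6.237,2.226,-0.152
30,0.765,-0.658,0.036,-1.224,0.244,-0.252,0.923,0.288,0.280,0.483,0.924,-1.476,5.892,2.099,-0.107
31,0.770,-0.663,0.055,-1.218,0.254,-0.255,0.965,0.254,0.282,0.480,0.924,-1.815,5.620,1.991,-0.070
32,0.775,-0.668,0.075,-1.214,0.257,-0.253,0.983,0.232,0.284,0.477,0.925,,,,
# final tip position (m): 0.284 0.477 0.925


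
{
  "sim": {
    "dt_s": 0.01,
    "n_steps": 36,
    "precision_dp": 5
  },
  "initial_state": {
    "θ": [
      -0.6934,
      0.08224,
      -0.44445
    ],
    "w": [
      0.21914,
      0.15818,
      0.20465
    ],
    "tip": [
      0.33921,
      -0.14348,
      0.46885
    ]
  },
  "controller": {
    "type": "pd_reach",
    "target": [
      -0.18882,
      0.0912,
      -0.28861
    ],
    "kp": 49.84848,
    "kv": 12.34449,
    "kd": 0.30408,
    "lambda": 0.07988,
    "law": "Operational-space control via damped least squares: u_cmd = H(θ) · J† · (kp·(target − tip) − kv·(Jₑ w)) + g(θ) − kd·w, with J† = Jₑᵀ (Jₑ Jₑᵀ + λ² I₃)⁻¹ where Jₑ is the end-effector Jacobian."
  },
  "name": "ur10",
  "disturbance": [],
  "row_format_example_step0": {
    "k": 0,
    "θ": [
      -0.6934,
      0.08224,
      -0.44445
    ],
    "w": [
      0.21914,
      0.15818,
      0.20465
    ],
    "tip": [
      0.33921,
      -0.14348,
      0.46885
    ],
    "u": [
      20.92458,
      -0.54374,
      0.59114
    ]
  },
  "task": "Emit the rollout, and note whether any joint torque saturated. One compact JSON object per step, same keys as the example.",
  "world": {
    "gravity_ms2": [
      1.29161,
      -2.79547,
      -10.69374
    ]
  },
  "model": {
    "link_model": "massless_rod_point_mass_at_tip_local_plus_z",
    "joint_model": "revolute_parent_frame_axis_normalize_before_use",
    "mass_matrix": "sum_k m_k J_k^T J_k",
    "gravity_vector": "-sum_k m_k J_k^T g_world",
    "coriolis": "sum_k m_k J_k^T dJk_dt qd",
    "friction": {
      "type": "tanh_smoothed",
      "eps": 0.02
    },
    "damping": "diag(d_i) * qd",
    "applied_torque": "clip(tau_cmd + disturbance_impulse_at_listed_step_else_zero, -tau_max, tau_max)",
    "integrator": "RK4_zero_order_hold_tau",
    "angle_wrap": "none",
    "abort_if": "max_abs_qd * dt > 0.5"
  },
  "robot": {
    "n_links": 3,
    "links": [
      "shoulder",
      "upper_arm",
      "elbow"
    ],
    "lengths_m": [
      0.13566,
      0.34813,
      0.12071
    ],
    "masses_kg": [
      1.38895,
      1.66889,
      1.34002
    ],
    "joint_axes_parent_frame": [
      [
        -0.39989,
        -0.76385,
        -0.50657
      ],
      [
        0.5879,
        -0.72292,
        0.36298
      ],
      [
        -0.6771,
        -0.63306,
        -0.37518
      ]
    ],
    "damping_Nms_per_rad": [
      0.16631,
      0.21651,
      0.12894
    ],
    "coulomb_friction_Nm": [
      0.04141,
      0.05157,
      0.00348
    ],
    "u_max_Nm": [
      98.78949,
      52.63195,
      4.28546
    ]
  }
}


{"k":1,"\u03b8":[-0.68931,0.08335,-0.45295],"w":[0.5927,0.06652,-1.84735],"tip":[0.33774,-0.1439,0.46939],"u":[21.20974,-0.32965,1.26324]}
{"k":2,"\u03b8":[-0.68205,0.08369,-0.47684],"w":[0.85561,0.00325,-2.90109],"tip":[0.33599,-0.14411,0.46944],"u":[21.03064,-0.16664,1.51038]}
{"k":3,"\u03b8":[-0.67245,0.08351,-0.50894],"w":[1.0619,-0.03969,-3.49926],"tip":[0.33379,-0.14412,0.46941],"u":[20.62666,-0.03924,1.56348]}
{"k":4,"\u03b8":[-0.66094,0.08296,-0.54596],"w":[1.2375,-0.06935,-3.89174],"tip":[0.33107,-0.14392,0.46944],"u":[20.10595,0.07121,1.5282]}
{"k":5,"\u03b8":[-0.64778,0.08217,-0.58642],"w":[1.39366,-0.08852,-4.18936],"tip":[0.32781,-0.14352,0.46956],"u":[19.51216,0.1714,1.45165]}
{"k":6,"\u03b8":[-0.63313,0.08123,-0.62962],"w":[1.53494,-0.09799,-4.44064],"tip":[0.324,-0.14294,0.46979],"u":[18.86127,0.26298,1.35495]}
{"k":7,"\u03b8":[-0.61714,0.08025,-0.6752],"w":[1.66288,-0.09787,-4.66645],"tip":[0.31966,-0.14218,0.47008],"u":[18.15907,0.34665,1.24797]}
{"k":8,"\u03b8":[-0.59994,0.07932,-0.72295],"w":[1.77769,-0.08798,-4.87546],"tip":[0.31479,-0.14126,0.4704],"u":[17.40881,0.42294,1.13577]}
{"k":9,"\u03b8":[-0.58165,0.07854,-0.77273],"w":[1.87892,-0.06796,-5.07096],"tip":[0.30942,-0.14018,0.47072],"u":[16.61439,0.49253,1.02149]}
{"k":10,"\u03b8":[-0.56242,0.07802,-0.82439],"w":[1.96593,-0.03745,-5.25396],"tip":[0.30356,-0.13896,0.47099],"u":[15.78136,0.55647,0.90747]}
{"k":11,"\u03b8":[-0.5424,0.07785,-0.87782],"w":[2.03814,0.00333,-5.42444],"tip":[0.29725,-0.1376,0.47119],"u":[14.91672,0.61843,0.79576]}
{"k":12,"\u03b8":[-0.52173,0.07813,-0.93289],"w":[2.09535,0.05311,-5.58175],"tip":[0.2905,-0.13611,0.47126],"u":[14.02826,0.68556,0.68819]}
{"k":13,"\u03b8":[-0.50057,0.07897,-0.98947],"w":[2.13639,0.11448,-5.72652],"tip":[0.28337,-0.13449,0.47118],"u":[13.12459,0.75055,0.58675]}
{"k":14,"\u03b8":[-0.47908,0.08048,-1.04742],"w":[2.16074,0.18808,-5.85884],"tip":[0.27587,-0.13277,0.47092],"u":[12.21367,0.81358,0.49299]}
{"k":15,"\u03b8":[-0.45744,0.08279,-1.10664],"w":[2.16812,0.27408,-5.97882],"tip":[0.26805,-0.13096,0.47044],"u":[11.30235,0.87605,0.40815]}
{"k":16,"\u03b8":[-0.4358,0.08602,-1.16699],"w":[2.15838,0.37258,-6.08666],"tip":[0.25994,-0.12906,0.46974],"u":[10.396,0.93891,0.33316]}
{"k":17,"\u03b8":[-0.41435,0.0903,-1.22836],"w":[2.13153,0.48355,-6.18263],"tip":[0.25159,-0.1271,0.46879],"u":[9.49835,1.00242,0.26862]}
{"k":18,"\u03b8":[-0.39326,0.09576,-1.29062],"w":[2.08773,0.60684,-6.26705],"tip":[0.24304,-0.12508,0.46758],"u":[8.61139,1.06609,0.21478]}
{"k":19,"\u03b8":[-0.37268,0.1025,-1.35367],"w":[2.02726,0.74216,-6.34025],"tip":[0.23432,-0.12303,0.46611],"u":[7.73549,1.12857,0.17158]}
{"k":20,"\u03b8":[-0.35279,0.11066,-1.4174],"w":[1.95053,0.88902,-6.40257],"tip":[0.22547,-0.12097,0.46437],"u":[6.86965,1.18756,0.13866]}
{"k":21,"\u03b8":[-0.33375,0.12034,-1.48169],"w":[1.85808,1.04673,-6.45432],"tip":[0.21653,-0.11891,0.46238],"u":[6.0118,1.23986,0.11541]}
{"k":22,"\u03b8":[-0.31571,0.13164,-1.54645],"w":[1.75057,1.21437,-6.4958],"tip":[0.20755,-0.11687,0.46013],"u":[5.1592,1.28137,0.10099]}
{"k":23,"\u03b8":[-0.29882,0.14467,-1.61157],"w":[1.62877,1.39078,-6.5273],"tip":[0.19854,-0.11488,0.45765],"u":[4.30896,1.30714,0.09441]}
{"k":24,"\u03b8":[-0.28321,0.1595,-1.67695],"w":[1.49358,1.57454,-6.54908],"tip":[0.18956,-0.11297,0.45494],"u":[3.45856,1.31158,0.09456]}
{"k":25,"\u03b8":[-0.26901,0.1762,-1.74251],"w":[1.34601,1.76397,-6.56141],"tip":[0.18062,-0.11115,0.45203],"u":[2.60636,1.28861,0.10023]}
{"k":26,"\u03b8":[-0.25635,0.19481,-1.80814],"w":[1.18715,1.95715,-6.56453],"tip":[0.17175,-0.10946,0.44894],"u":[1.75223,1.23193,0.1102]}
{"k":27,"\u03b8":[-0.24533,0.21535,-1.87376],"w":[1.0182,2.15189,-6.55868],"tip":[0.16298,-0.10794,0.44569],"u":[0.8981,1.1353,0.12321]}
{"k":28,"\u03b8":[-0.23604,0.23785,-1.93927],"w":[0.84045,2.34584,-6.54404],"tip":[0.15434,-0.10662,0.4423],"u":[0.04845,0.99286,0.13806]}
{"k":29,"\u03b8":[-0.22857,0.26226,-2.0046],"w":[0.65526,2.53644,-6.52076],"tip":[0.14586,-0.10554,0.4388],"u":[-0.78914,0.79949,0.15357]}
{"k":30,"\u03b8":[-0.22298,0.28856,-2.06965],"w":[0.46405,2.72106,-6.48893],"tip":[0.13754,-0.10474,0.43519],"u":[-1.60367,0.55114,0.16864]}
{"k":31,"\u03b8":[-0.21933,0.31665,-2.13434],"w":[0.26829,2.89698,-6.44849],"tip":[0.12943,-0.10426,0.4315],"u":[-2.3804,0.24511,0.18222]}
{"k":32,"\u03b8":[-0.21764,0.34645,-2.19858],"w":[0.06953,3.06152,-6.39926],"tip":[0.12153,-0.10414,0.42774],"u":[-3.10067,-0.11965,0.19331]}
{"k":33,"\u03b8":[-0.21795,0.37782,-2.26228],"w":[-0.12928,3.21134,-6.33865],"tip":[0.11388,-0.10442,0.42392],"u":[-3.74911,-0.54267,0.20039]}
{"k":34,"\u03b8":[-0.22024,0.4106,-2.32532],"w":[-0.32759,3.34464,-6.26809],"tip":[0.1065,-0.10514,0.42005],"u":[-4.29176,-1.02025,0.20306]}
{"k":35,"\u03b8":[-0.22451,0.44462,-2.3876],"w":[-0.52387,3.45936,-6.18713],"tip":[0.09943,-0.10634,0.41614],"u":[-4.69681,-1.5469,0.20034]}
{"k":36,"\u03b8":[-0.23071,0.47969,-2.44901],"w":[-0.71603,3.55356,-6.09422],"tip":[0.09268,-0.10803,0.41218]}
{"summary": "any joint saturated: no"}


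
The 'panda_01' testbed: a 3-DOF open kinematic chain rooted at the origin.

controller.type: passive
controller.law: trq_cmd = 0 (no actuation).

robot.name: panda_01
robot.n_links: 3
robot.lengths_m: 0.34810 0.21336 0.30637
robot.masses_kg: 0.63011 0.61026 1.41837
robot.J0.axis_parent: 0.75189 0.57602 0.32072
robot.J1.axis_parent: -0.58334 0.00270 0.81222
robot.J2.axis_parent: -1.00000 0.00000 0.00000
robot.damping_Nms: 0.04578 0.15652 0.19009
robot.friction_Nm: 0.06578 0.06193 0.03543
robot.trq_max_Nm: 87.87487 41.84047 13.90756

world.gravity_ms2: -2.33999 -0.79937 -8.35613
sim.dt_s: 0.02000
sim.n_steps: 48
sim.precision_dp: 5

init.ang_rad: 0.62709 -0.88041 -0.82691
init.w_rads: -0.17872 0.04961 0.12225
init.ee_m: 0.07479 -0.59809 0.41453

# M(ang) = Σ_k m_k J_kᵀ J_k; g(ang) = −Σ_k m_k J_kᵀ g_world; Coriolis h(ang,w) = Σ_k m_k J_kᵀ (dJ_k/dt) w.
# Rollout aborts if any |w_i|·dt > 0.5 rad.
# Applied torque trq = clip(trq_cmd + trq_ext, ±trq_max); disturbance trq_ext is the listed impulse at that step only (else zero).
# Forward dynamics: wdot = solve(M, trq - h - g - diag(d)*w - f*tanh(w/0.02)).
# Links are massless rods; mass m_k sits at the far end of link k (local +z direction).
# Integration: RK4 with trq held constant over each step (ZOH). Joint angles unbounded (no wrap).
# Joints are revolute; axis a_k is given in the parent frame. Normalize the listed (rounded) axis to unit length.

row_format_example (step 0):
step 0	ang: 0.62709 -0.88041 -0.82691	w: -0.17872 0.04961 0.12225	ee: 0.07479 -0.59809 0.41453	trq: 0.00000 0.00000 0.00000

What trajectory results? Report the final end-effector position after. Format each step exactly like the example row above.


step 1	ang: 0.62537 -0.88242 -0.82663	w: 0.00548 -0.24426 -0.09792	ee: 0.07345 -0.59757 0.41529	trq: 0.00000 0.00000 0.00000
step 2	ang: 0.62732 -0.89025 -0.83068	w: 0.19050 -0.53851 -0.30646	ee: 0.07096 -0.59767 0.41284	trq: 0.00000 0.00000 0.00000
step 3	ang: 0.63306 -0.90400 -0.83883	w: 0.38483 -0.83807 -0.50591	ee: 0.06737 -0.59833 0.40723	trq: 0.00000 0.00000 0.00000
step 4	ang: 0.64283 -0.92385 -0.85083	w: 0.59558 -1.14898 -0.69155	ee: 0.06272 -0.59944 0.39851	trq: 0.00000 0.00000 0.00000
step 5	ang: 0.65703 -0.95006 -0.86638	w: 0.82978 -1.47493 -0.86168	ee: 0.05706 -0.60082 0.38673	trq: 0.00000 0.00000 0.00000
step 6	ang: 0.67622 -0.98296 -0.88520	w: 1.09480 -1.81764 -1.01742	ee: 0.05048 -0.60225 0.37199	trq: 0.00000 0.00000 0.00000
step 7	ang: 0.70108 -1.02288 -0.90701	w: 1.39848 -2.17646 -1.16324	ee: 0.04309 -0.60343 0.35440	trq: 0.00000 0.00000 0.00000
step 8	ang: 0.73247 -1.07010 -0.93171	w: 1.74889 -2.54723 -1.30775	ee: 0.03505 -0.60401 0.33413	trq: 0.00000 0.00000 0.00000
step 9	ang: 0.77140 -1.12479 -0.95940	w: 2.15364 -2.92024 -1.46486	ee: 0.02661 -0.60358 0.31143	trq: 0.00000 0.00000 0.00000
step 10	ang: 0.81902 -1.18680 -0.99052	w: 2.61786 -3.27633 -1.65467	ee: 0.01813 -0.60166 0.28666	trq: 0.00000 0.00000 0.00000
step 11	ang: 0.87651 -1.25550 -1.02598	w: 3.13973 -3.58052 -1.90297	ee: 0.01013 -0.59773 0.26029	trq: 0.00000 0.00000 0.00000
step 12	ang: 0.94488 -1.32930 -1.06721	w: 3.70213 -3.77410 -2.23548	ee: 0.00337 -0.59128 0.23293	trq: 0.00000 0.00000 0.00000
step 13	ang: 1.02458 -1.40517 -1.11603	w: 4.26199 -3.77350 -2.66013	ee: -0.00113 -0.58194 0.20523	trq: 0.00000 0.00000 0.00000
step 14	ang: 1.11489 -1.47839 -1.17397	w: 4.75093 -3.49974 -3.13528	ee: -0.00219 -0.56962 0.17772	trq: 0.00000 0.00000 0.00000
step 15	ang: 1.21373 -1.54329 -1.24106	w: 5.11005 -2.95092 -3.55265	ee: 0.00113 -0.55474 0.15046	trq: 0.00000 0.00000 0.00000
step 16	ang: 1.31842 -1.59536 -1.31482	w: 5.34104 -2.24507 -3.78410	ee: 0.00907 -0.53815 0.12288	trq: 0.00000 0.00000 0.00000
step 17	ang: 1.42692 -1.63316 -1.39068	w: 5.50342 -1.54704 -3.75854	ee: 0.02096 -0.52085 0.09401	trq: 0.00000 0.00000 0.00000
step 18	ang: 1.53854 -1.65808 -1.46343	w: 5.66215 -0.97111 -3.47497	ee: 0.03556 -0.50358 0.06289	trq: 0.00000 0.00000 0.00000
step 19	ang: 1.65364 -1.67316 -1.52816	w: 5.85529 -0.56716 -2.96255	ee: 0.05151 -0.48681 0.02881	trq: 0.00000 0.00000 0.00000
step 20	ang: 1.77306 -1.68204 -1.58060	w: 6.09393 -0.35354 -2.25000	ee: 0.06749 -0.47070 -0.00870	trq: 0.00000 0.00000 0.00000
step 21	ang: 1.89766 -1.68865 -1.61696	w: 6.37114 -0.34264 -1.35797	ee: 0.08242 -0.45524 -0.04987	trq: 0.00000 0.00000 0.00000
step 22	ang: 2.02804 -1.69719 -1.63383	w: 6.66856 -0.54975 -0.30212	ee: 0.09546 -0.44028 -0.09480	trq: 0.00000 0.00000 0.00000
step 23	ang: 2.16435 -1.71215 -1.62816	w: 6.95885 -0.98419 0.89001	ee: 0.10611 -0.42554 -0.14352	trq: 0.00000 0.00000 0.00000
step 24	ang: 2.30614 -1.73820 -1.59736	w: 7.21020 -1.66281 2.20935	ee: 0.11431 -0.41055 -0.19605	trq: 0.00000 0.00000 0.00000
step 25	ang: 2.45223 -1.78030 -1.53908	w: 7.38219 -2.58655 3.63356	ee: 0.12042 -0.39461 -0.25248	trq: 0.00000 0.00000 0.00000
step 26	ang: 2.60057 -1.84318 -1.45150	w: 7.42541 -3.73613 5.13537	ee: 0.12517 -0.37650 -0.31296	trq: 0.00000 0.00000 0.00000
step 27	ang: 2.74803 -1.93103 -1.33327	w: 7.28639 -5.07921 6.69866	ee: 0.12934 -0.35439 -0.37747	trq: 0.00000 0.00000 0.00000
step 28	ang: 2.89054 -2.04757 -1.18299	w: 6.92774 -6.61036 8.35083	ee: 0.13324 -0.32593 -0.44548	trq: 0.00000 0.00000 0.00000
step 29	ang: 3.02375 -2.19747 -0.99785	w: 6.36612 -8.45753 10.21801	ee: 0.13634 -0.28879 -0.51545	trq: 0.00000 0.00000 0.00000
step 30	ang: 3.14458 -2.39103 -0.77081	w: 5.72232 -11.11111 12.61915	ee: 0.13704 -0.24134 -0.58439	trq: 0.00000 0.00000 0.00000
step 31	ang: 3.25415 -2.65598 -0.48490	w: 5.32813 -15.93152 16.26285	ee: 0.13252 -0.18321 -0.64700	trq: 0.00000 0.00000 0.00000
step 32	ang: 3.36472 -3.05089 -0.11295	w: 5.93428 -22.30997 19.42611	ee: 0.11768 -0.11697 -0.69080	trq: 0.00000 0.00000 0.00000
step 33	ang: 3.48486 -3.38796 0.15865	w: 5.85675 -9.79736 6.72923	ee: 0.09096 -0.05542 -0.70148	trq: 0.00000 0.00000 0.00000
step 34	ang: 3.59713 -3.50745 0.22255	w: 5.40808 -3.21289 0.61813	ee: 0.06277 0.00207 -0.70457	trq: 0.00000 0.00000 0.00000
step 35	ang: 3.70228 -3.53727 0.20182	w: 5.13231 -0.13330 -2.36874	ee: 0.03438 0.05890 -0.70580	trq: 0.00000 0.00000 0.00000
step 36	ang: 3.80334 -3.52519 0.13917	w: 4.99257 1.06213 -3.63133	ee: 0.00574 0.11499 -0.70303	trq: 0.00000 0.00000 0.00000
step 37	ang: 3.90236 -3.50386 0.06564	w: 4.91255 0.88625 -3.52969	ee: -0.02302 0.16951 -0.69450	trq: 0.00000 0.00000 0.00000
step 38	ang: 3.99967 -3.49438 0.00322	w: 4.81121 0.00877 -2.64319	ee: -0.05185 0.22176 -0.68004	trq: 0.00000 0.00000 0.00000
step 39	ang: 4.09444 -3.50172 -0.04121	w: 4.65780 -0.71154 -1.81890	ee: -0.08066 0.27125 -0.66051	trq: 0.00000 0.00000 0.00000
step 40	ang: 4.18577 -3.52202 -0.07003	w: 4.47106 -1.29037 -1.08563	ee: -0.10923 0.31757 -0.63684	trq: 0.00000 0.00000 0.00000
step 41	ang: 4.27314 -3.55195 -0.08587	w: 4.26408 -1.66919 -0.52913	ee: -0.13730 0.36034 -0.60977	trq: 0.00000 0.00000 0.00000
step 42	ang: 4.35626 -3.58747 -0.09245	w: 4.04659 -1.85292 -0.15817	ee: -0.16456 0.39928 -0.58000	trq: 0.00000 0.00000 0.00000
step 43	ang: 4.43498 -3.62492 -0.09331	w: 3.82471 -1.84597 0.02525	ee: -0.19072 0.43416 -0.54818	trq: 0.00000 0.00000 0.00000
step 44	ang: 4.50925 -3.66016 -0.09259	w: 3.60202 -1.66995 0.04041	ee: -0.21552 0.46490 -0.51497	trq: 0.00000 0.00000 0.00000
step 45	ang: 4.57905 -3.69153 -0.09181	w: 3.37849 -1.46271 0.03493	ee: -0.23882 0.49152 -0.48103	trq: 0.00000 0.00000 0.00000
step 46	ang: 4.64439 -3.71857 -0.09121	w: 3.15476 -1.23937 0.02485	ee: -0.26058 0.51413 -0.44698	trq: 0.00000 0.00000 0.00000
step 47	ang: 4.70524 -3.74106 -0.09079	w: 2.93114 -1.00865 0.01909	ee: -0.28080 0.53290 -0.41342	trq: 0.00000 0.00000 0.00000
step 48	ang: 4.76163 -3.75886 -0.09043	w: 2.70774 -0.77088 0.01734	ee: -0.29955 0.54805 -0.38087
final ee position (m): -0.29955 0.54805 -0.38087


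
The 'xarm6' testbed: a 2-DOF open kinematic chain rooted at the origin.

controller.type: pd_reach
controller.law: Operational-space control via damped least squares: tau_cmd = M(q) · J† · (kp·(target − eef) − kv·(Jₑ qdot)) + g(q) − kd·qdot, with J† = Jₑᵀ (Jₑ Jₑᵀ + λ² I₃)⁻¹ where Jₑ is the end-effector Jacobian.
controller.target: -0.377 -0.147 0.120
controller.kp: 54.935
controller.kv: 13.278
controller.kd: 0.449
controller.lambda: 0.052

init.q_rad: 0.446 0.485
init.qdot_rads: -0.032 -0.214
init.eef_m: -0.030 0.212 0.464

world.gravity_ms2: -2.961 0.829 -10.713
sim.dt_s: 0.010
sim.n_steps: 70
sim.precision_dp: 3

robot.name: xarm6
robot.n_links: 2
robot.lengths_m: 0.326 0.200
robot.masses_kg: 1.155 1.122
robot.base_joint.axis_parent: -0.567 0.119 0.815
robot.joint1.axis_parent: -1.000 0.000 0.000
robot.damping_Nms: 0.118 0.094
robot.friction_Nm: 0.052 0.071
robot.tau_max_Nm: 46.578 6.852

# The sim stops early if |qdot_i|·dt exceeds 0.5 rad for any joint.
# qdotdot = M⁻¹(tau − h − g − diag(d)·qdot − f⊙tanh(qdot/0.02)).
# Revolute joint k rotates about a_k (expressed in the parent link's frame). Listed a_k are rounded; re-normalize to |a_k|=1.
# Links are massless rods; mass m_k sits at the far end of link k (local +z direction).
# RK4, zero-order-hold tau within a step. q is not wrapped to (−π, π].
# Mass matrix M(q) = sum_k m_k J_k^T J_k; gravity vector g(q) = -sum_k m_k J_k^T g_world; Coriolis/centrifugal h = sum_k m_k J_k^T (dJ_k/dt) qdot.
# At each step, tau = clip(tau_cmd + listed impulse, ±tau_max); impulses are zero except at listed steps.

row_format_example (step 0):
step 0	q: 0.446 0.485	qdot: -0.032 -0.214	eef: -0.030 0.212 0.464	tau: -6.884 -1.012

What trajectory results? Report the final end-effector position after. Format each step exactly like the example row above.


step 1	q: 0.441 0.491	qdot: -1.037 1.356	eef: -0.030 0.212 0.464	tau: -6.180 -1.794
step 2	q: 0.427 0.508	qdot: -1.621 2.137	eef: -0.030 0.211 0.464	tau: -5.507 -2.114
step 3	q: 0.409 0.532	qdot: -1.959 2.492	eef: -0.029 0.210 0.463	tau: -4.906 -2.204
step 4	q: 0.389 0.557	qdot: -2.148 2.618	eef: -0.028 0.208 0.461	tau: -4.391 -2.187
step 5	q: 0.367 0.583	qdot: -2.249 2.627	eef: -0.027 0.206 0.460	tau: -3.964 -2.127
step 6	q: 0.344 0.609	qdot: -2.296 2.579	eef: -0.026 0.204 0.459	tau: -3.615 -2.057
step 7	q: 0.321 0.635	qdot: -2.311 2.508	eef: -0.024 0.202 0.458	tau: -3.332 -1.990
step 8	q: 0.298 0.659	qdot: -2.306 2.430	eef: -0.023 0.200 0.457	tau: -3.104 -1.933
step 9	q: 0.275 0.683	qdot: -2.291 2.354	eef: -0.021 0.197 0.456	tau: -2.919 -1.888
step 10	q: 0.252 0.707	qdot: -2.268 2.283	eef: -0.019 0.195 0.455	tau: -2.767 -1.854
step 11	q: 0.230 0.729	qdot: -2.243 2.218	eef: -0.018 0.192 0.454	tau: -2.642 -1.829
step 12	q: 0.207 0.751	qdot: -2.216 2.160	eef: -0.016 0.190 0.453	tau: -2.538 -1.812
step 13	q: 0.185 0.772	qdot: -2.190 2.109	eef: -0.015 0.187 0.452	tau: -2.449 -1.802
step 14	q: 0.164 0.793	qdot: -2.164 2.063	eef: -0.013 0.184 0.451	tau: -2.372 -1.796
step 15	q: 0.142 0.813	qdot: -2.140 2.023	eef: -0.011 0.182 0.450	tau: -2.304 -1.794
step 16	q: 0.121 0.834	qdot: -2.117 1.987	eef: -0.010 0.179 0.449	tau: -2.242 -1.795
step 17	q: 0.100 0.853	qdot: -2.097 1.955	eef: -0.008 0.176 0.448	tau: -2.186 -1.797
step 18	q: 0.079 0.873	qdot: -2.079 1.926	eef: -0.006 0.173 0.447	tau: -2.133 -1.801
step 19	q: 0.058 0.892	qdot: -2.063 1.900	eef: -0.005 0.170 0.446	tau: -2.083 -1.806
step 20	q: 0.038 0.911	qdot: -2.049 1.876	eef: -0.003 0.167 0.445	tau: -2.034 -1.811
step 21	q: 0.017 0.929	qdot: -2.038 1.855	eef: -0.001 0.165 0.444	tau: -1.987 -1.817
step 22	q: -0.003 0.948	qdot: -2.029 1.836	eef: 0.000 0.162 0.443	tau: -1.940 -1.823
step 23	q: -0.023 0.966	qdot: -2.022 1.818	eef: 0.002 0.159 0.442	tau: -1.894 -1.829
step 24	q: -0.043 0.984	qdot: -2.017 1.802	eef: 0.003 0.156 0.441	tau: -1.847 -1.834
step 25	q: -0.064 1.002	qdot: -2.014 1.787	eef: 0.005 0.153 0.440	tau: -1.800 -1.839
step 26	q: -0.084 1.020	qdot: -2.013 1.774	eef: 0.007 0.150 0.438	tau: -1.753 -1.845
step 27	q: -0.104 1.037	qdot: -2.014 1.762	eef: 0.008 0.146 0.437	tau: -1.705 -1.849
step 28	q: -0.124 1.055	qdot: -2.017 1.750	eef: 0.010 0.143 0.436	tau: -1.657 -1.854
step 29	q: -0.144 1.072	qdot: -2.022 1.740	eef: 0.011 0.140 0.435	tau: -1.608 -1.858
step 30	q: -0.164 1.090	qdot: -2.029 1.730	eef: 0.013 0.137 0.433	tau: -1.558 -1.861
step 31	q: -0.185 1.107	qdot: -2.037 1.721	eef: 0.014 0.133 0.432	tau: -1.507 -1.865
step 32	q: -0.205 1.124	qdot: -2.047 1.712	eef: 0.016 0.130 0.431	tau: -1.455 -1.868
step 33	q: -0.226 1.141	qdot: -2.059 1.704	eef: 0.017 0.126 0.429	tau: -1.402 -1.871
step 34	q: -0.246 1.158	qdot: -2.072 1.697	eef: 0.019 0.123 0.428	tau: -1.348 -1.873
step 35	q: -0.267 1.175	qdot: -2.087 1.690	eef: 0.020 0.119 0.427	tau: -1.293 -1.875
step 36	q: -0.288 1.192	qdot: -2.104 1.683	eef: 0.021 0.115 0.425	tau: -1.238 -1.877
step 37	q: -0.309 1.209	qdot: -2.121 1.676	eef: 0.023 0.112 0.424	tau: -1.181 -1.879
step 38	q: -0.331 1.226	qdot: -2.141 1.670	eef: 0.024 0.108 0.422	tau: -1.123 -1.880
step 39	q: -0.352 1.242	qdot: -2.162 1.664	eef: 0.025 0.104 0.421	tau: -1.064 -1.882
step 40	q: -0.374 1.259	qdot: -2.184 1.658	eef: 0.027 0.100 0.419	tau: -1.003 -1.882
step 41	q: -0.396 1.275	qdot: -2.207 1.652	eef: 0.028 0.096 0.418	tau: -0.942 -1.883
step 42	q: -0.418 1.292	qdot: -2.232 1.645	eef: 0.029 0.091 0.416	tau: -0.879 -1.884
step 43	q: -0.440 1.308	qdot: -2.259 1.639	eef: 0.030 0.087 0.414	tau: -0.816 -1.884
step 44	q: -0.463 1.325	qdot: -2.286 1.633	eef: 0.031 0.083 0.413	tau: -0.751 -1.884
step 45	q: -0.486 1.341	qdot: -2.315 1.626	eef: 0.032 0.078 0.411	tau: -0.684 -1.884
step 46	q: -0.509 1.357	qdot: -2.346 1.619	eef: 0.033 0.074 0.409	tau: -0.617 -1.884
step 47	q: -0.533 1.373	qdot: -2.377 1.612	eef: 0.034 0.069 0.407	tau: -0.548 -1.883
step 48	q: -0.557 1.389	qdot: -2.410 1.604	eef: 0.035 0.064 0.406	tau: -0.478 -1.882
step 49	q: -0.581 1.405	qdot: -2.445 1.596	eef: 0.035 0.059 0.404	tau: -0.406 -1.881
step 50	q: -0.606 1.421	qdot: -2.480 1.587	eef: 0.036 0.054 0.402	tau: -0.334 -1.880
step 51	q: -0.631 1.437	qdot: -2.517 1.577	eef: 0.037 0.049 0.400	tau: -0.260 -1.879
step 52	q: -0.656 1.453	qdot: -2.555 1.567	eef: 0.037 0.044 0.398	tau: -0.184 -1.877
step 53	q: -0.682 1.468	qdot: -2.594 1.556	eef: 0.037 0.039 0.396	tau: -0.107 -1.875
step 54	q: -0.708 1.484	qdot: -2.634 1.544	eef: 0.038 0.033 0.394	tau: -0.029 -1.873
step 55	q: -0.735 1.499	qdot: -2.676 1.531	eef: 0.038 0.028 0.392	tau: 0.050 -1.871
step 56	q: -0.762 1.514	qdot: -2.718 1.516	eef: 0.038 0.022 0.389	tau: 0.131 -1.868
step 57	q: -0.789 1.530	qdot: -2.762 1.501	eef: 0.038 0.017 0.387	tau: 0.213 -1.865
step 58	q: -0.817 1.544	qdot: -2.806 1.484	eef: 0.038 0.011 0.385	tau: 0.297 -1.861
step 59	q: -0.845 1.559	qdot: -2.851 1.466	eef: 0.037 0.005 0.383	tau: 0.382 -1.857
step 60	q: -0.874 1.574	qdot: -2.898 1.447	eef: 0.037 -0.001 0.380	tau: 0.468 -1.853
step 61	q: -0.903 1.588	qdot: -2.945 1.426	eef: 0.036 -0.007 0.378	tau: 0.556 -1.848
step 62	q: -0.933 1.602	qdot: -2.992 1.403	eef: 0.035 -0.013 0.375	tau: 0.644 -1.842
step 63	q: -0.963 1.616	qdot: -3.041 1.378	eef: 0.034 -0.019 0.373	tau: 0.734 -1.836
step 64	q: -0.993 1.630	qdot: -3.089 1.352	eef: 0.033 -0.025 0.370	tau: 0.825 -1.830
step 65	q: -1.025 1.643	qdot: -3.138 1.324	eef: 0.032 -0.031 0.367	tau: 0.918 -1.822
step 66	q: -1.056 1.656	qdot: -3.187 1.294	eef: 0.030 -0.038 0.364	tau: 1.011 -1.814
step 67	q: -1.088 1.669	qdot: -3.237 1.262	eef: 0.028 -0.044 0.362	tau: 1.105 -1.805
step 68	q: -1.121 1.682	qdot: -3.286 1.227	eef: 0.026 -0.050 0.359	tau: 1.200 -1.795
step 69	q: -1.154 1.694	qdot: -3.334 1.191	eef: 0.024 -0.057 0.356	tau: 1.296 -1.784
step 70	q: -1.188 1.705	qdot: -3.382 1.152	eef: 0.022 -0.063 0.353
final eef position (m): 0.022 -0.063 0.353


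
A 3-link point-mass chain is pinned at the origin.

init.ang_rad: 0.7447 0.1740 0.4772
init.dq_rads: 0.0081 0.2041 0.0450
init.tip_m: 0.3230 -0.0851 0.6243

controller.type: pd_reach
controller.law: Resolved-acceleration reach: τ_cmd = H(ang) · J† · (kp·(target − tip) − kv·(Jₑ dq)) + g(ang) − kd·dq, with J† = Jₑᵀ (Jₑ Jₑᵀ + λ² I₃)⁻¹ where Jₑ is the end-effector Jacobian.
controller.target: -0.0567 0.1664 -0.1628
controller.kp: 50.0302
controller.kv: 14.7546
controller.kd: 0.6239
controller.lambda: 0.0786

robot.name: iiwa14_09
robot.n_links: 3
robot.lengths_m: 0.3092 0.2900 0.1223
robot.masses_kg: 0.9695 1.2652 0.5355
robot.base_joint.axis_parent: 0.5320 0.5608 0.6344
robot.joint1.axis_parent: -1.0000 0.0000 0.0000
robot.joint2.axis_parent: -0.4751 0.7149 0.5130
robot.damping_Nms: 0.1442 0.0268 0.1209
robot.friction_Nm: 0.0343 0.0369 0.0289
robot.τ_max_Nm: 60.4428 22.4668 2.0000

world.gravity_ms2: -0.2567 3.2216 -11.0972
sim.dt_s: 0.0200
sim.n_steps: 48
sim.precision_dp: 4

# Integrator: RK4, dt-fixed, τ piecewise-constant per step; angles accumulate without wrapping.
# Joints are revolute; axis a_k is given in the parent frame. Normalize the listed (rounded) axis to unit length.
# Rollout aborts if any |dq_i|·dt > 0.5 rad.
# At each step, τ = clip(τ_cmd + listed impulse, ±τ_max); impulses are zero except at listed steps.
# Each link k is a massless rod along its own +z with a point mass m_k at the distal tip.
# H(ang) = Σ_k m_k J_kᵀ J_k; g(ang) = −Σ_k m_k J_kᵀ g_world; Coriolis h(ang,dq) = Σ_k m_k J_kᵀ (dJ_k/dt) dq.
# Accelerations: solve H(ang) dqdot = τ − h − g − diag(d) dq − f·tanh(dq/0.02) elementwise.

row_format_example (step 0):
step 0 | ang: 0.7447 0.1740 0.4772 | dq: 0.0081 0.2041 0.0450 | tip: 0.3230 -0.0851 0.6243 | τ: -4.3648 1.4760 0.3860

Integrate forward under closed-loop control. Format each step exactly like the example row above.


step 1 | ang: 0.7447 0.1774 0.5015 | dq: 0.0120 0.1700 2.1328 | tip: 0.3224 -0.0816 0.6238 | τ: -4.6920 0.6958 -1.0572
step 2 | ang: 0.7481 0.1883 0.4987 | dq: 0.2895 0.8399 -1.8498 | tip: 0.3218 -0.0785 0.6241 | τ: -3.8841 0.8837 1.6010
step 3 | ang: 0.7496 0.1939 0.5530 | dq: -0.0652 -0.1131 6.2382 | tip: 0.3213 -0.0714 0.6222 | τ: -5.0710 -0.3381 -2.0000
step 4 | ang: 0.7536 0.2052 0.5764 | dq: 0.3862 1.0643 -2.7187 | tip: 0.3206 -0.0658 0.6213 | τ: -3.4066 0.5535 2.0000
step 5 | ang: 0.7561 0.2121 0.6365 | dq: -0.0463 -0.1816 7.4490 | tip: 0.3197 -0.0580 0.6187 | τ: -4.5885 -0.8133 -2.0000
step 6 | ang: 0.7605 0.2221 0.6802 | dq: 0.4065 1.0066 -1.8832 | tip: 0.3188 -0.0511 0.6164 | τ: -3.1391 0.1840 1.6980
step 7 | ang: 0.7647 0.2301 0.7404 | dq: 0.0894 -0.0393 6.8194 | tip: 0.3177 -0.0434 0.6131 | τ: -3.7157 -0.9715 -2.0000
step 8 | ang: 0.7719 0.2428 0.7757 | dq: 0.5594 1.1386 -2.1570 | tip: 0.3170 -0.0370 0.6106 | τ: -2.8727 0.0681 1.9335
step 9 | ang: 0.7793 0.2524 0.8412 | dq: 0.2504 0.0026 7.5224 | tip: 0.3159 -0.0291 0.6062 | τ: -3.1110 -1.1896 -2.0000
step 10 | ang: 0.7899 0.2662 0.8891 | dq: 0.7429 1.2055 -1.6120 | tip: 0.3152 -0.0219 0.6021 | τ: -2.5792 -0.1033 1.6331
step 11 | ang: 0.8024 0.2799 0.9486 | dq: 0.5668 0.3151 6.5889 | tip: 0.3144 -0.0143 0.5968 | τ: -2.4972 -1.1408 -2.0000
step 12 | ang: 0.8194 0.2996 0.9833 | dq: 1.0858 1.5059 -2.0923 | tip: 0.3145 -0.0076 0.5922 | τ: -2.5193 -0.0730 2.0000
step 13 | ang: 0.8387 0.3179 1.0487 | dq: 0.9069 0.4936 7.5184 | tip: 0.3138 0.0005 0.5852 | τ: -2.1185 -1.2449 -2.0000
step 14 | ang: 0.8630 0.3417 1.0990 | dq: 1.4694 1.7271 -1.4497 | tip: 0.3136 0.0081 0.5783 | τ: -2.2897 -0.1386 1.6418
step 15 | ang: 0.8917 0.3678 1.1566 | dq: 1.4446 1.0194 6.3273 | tip: 0.3133 0.0161 0.5701 | τ: -1.8819 -1.0304 -2.0000
step 16 | ang: 0.9271 0.4017 1.1889 | dq: 2.0557 2.2379 -2.1549 | tip: 0.3140 0.0237 0.5624 | τ: -2.4246 0.0040 2.0000
step 17 | ang: 0.9674 0.4368 1.2469 | dq: 2.0316 1.4185 6.9546 | tip: 0.3134 0.0319 0.5522 | τ: -1.9339 -0.9385 -2.0000
step 18 | ang: 1.0153 0.4791 1.2890 | dq: 2.7150 2.6773 -1.8036 | tip: 0.3132 0.0399 0.5418 | τ: -2.4065 0.0995 1.9664
step 19 | ang: 1.0698 0.5244 1.3471 | dq: 2.7853 1.9852 6.7007 | tip: 0.3117 0.0478 0.5294 | τ: -2.1527 -0.6260 -2.0000
step 20 | ang: 1.1336 0.5782 1.3845 | dq: 3.5599 3.2570 -2.0586 | tip: 0.3107 0.0555 0.5170 | τ: -2.5450 0.3335 2.0000
step 21 | ang: 1.2056 0.6355 1.4360 | dq: 3.6822 2.5949 6.3325 | tip: 0.3081 0.0624 0.5025 | τ: -2.8296 -0.1535 -2.0000
step 22 | ang: 1.2880 0.7011 1.4664 | dq: 4.5242 3.8327 -2.4124 | tip: 0.3057 0.0687 0.4880 | τ: -2.8722 0.6910 2.0000
step 23 | ang: 1.3792 0.7697 1.5094 | dq: 4.6397 3.1358 5.8853 | tip: 0.3017 0.0735 0.4718 | τ: -4.0382 0.5192 -2.0000
step 24 | ang: 1.4806 0.8450 1.5321 | dq: 5.4610 4.2595 -2.7447 | tip: 0.2977 0.0773 0.4557 | τ: -3.5289 1.2203 2.0000
step 25 | ang: 1.5894 0.9210 1.5691 | dq: 5.4524 3.4503 5.6437 | tip: 0.2922 0.0787 0.4379 | τ: -5.8610 1.3669 -2.0000
step 26 | ang: 1.7052 1.0005 1.5898 | dq: 6.0745 4.3686 -2.7255 | tip: 0.2866 0.0788 0.4206 | τ: -4.7309 1.9085 2.0000
step 27 | ang: 1.8235 1.0774 1.6289 | dq: 5.7891 3.4294 5.8243 | tip: 0.2799 0.0763 0.4019 | τ: -8.0026 2.1835 -2.0000
step 28 | ang: 1.9425 1.1541 1.6570 | dq: 6.0482 4.1165 -2.1772 | tip: 0.2734 0.0727 0.3837 | τ: -6.0687 2.4709 1.9025
step 29 | ang: 2.0571 1.2257 1.7039 | dq: 5.4628 3.1711 6.0725 | tip: 0.2661 0.0670 0.3645 | τ: -9.3412 2.5648 -2.0000
step 30 | ang: 2.1666 1.2957 1.7415 | dq: 5.4230 3.7101 -1.5153 | tip: 0.2590 0.0610 0.3463 | τ: -6.4895 2.5160 1.2805
step 31 | ang: 2.2688 1.3624 1.7777 | dq: 4.8349 3.0519 4.5500 | tip: 0.2518 0.0547 0.3286 | τ: -8.8015 2.3043 -2.0000
step 32 | ang: 2.3652 1.4289 1.7946 | dq: 4.7498 3.5081 -2.1519 | tip: 0.2445 0.0489 0.3126 | τ: -5.7805 2.0065 1.5703
step 33 | ang: 2.4529 1.4908 1.8331 | dq: 4.0694 2.7845 5.2831 | tip: 0.2366 0.0424 0.2955 | τ: -8.6081 1.6852 -2.0000
step 34 | ang: 2.5332 1.5512 1.8663 | dq: 3.9019 3.1729 -1.2819 | tip: 0.2285 0.0362 0.2793 | τ: -5.1229 1.4081 0.8712
step 35 | ang: 2.6064 1.6100 1.8938 | dq: 3.4550 2.7629 3.5641 | tip: 0.2201 0.0305 0.2640 | τ: -7.0467 1.0249 -2.0000
step 36 | ang: 2.6757 1.6694 1.9013 | dq: 3.4175 3.1153 -2.2153 | tip: 0.2114 0.0256 0.2506 | τ: -4.0507 0.7039 1.4248
step 37 | ang: 2.7385 1.7255 1.9340 | dq: 2.9131 2.5742 4.8240 | tip: 0.2024 0.0205 0.2354 | τ: -7.0607 0.3320 -2.0000
step 38 | ang: 2.7959 1.7804 1.9650 | dq: 2.7812 2.8643 -1.1291 | tip: 0.1933 0.0158 0.2206 | τ: -3.5627 0.1421 0.6245
step 39 | ang: 2.8488 1.8347 1.9868 | dq: 2.5369 2.6009 2.9232 | tip: 0.1839 0.0118 0.2070 | τ: -5.4221 -0.2133 -2.0000
step 40 | ang: 2.9004 1.8898 1.9877 | dq: 2.5735 2.8707 -2.3198 | tip: 0.1742 0.0084 0.1953 | τ: -2.6320 -0.4505 1.3851
step 41 | ang: 2.9481 1.9424 2.0163 | dq: 2.2457 2.4465 4.5545 | tip: 0.1646 0.0053 0.1813 | τ: -5.8669 -0.8140 -2.0000
step 42 | ang: 2.9922 1.9938 2.0465 | dq: 2.1127 2.6532 -1.0100 | tip: 0.1550 0.0027 0.1675 | τ: -2.4744 -0.9084 0.4540
step 43 | ang: 3.0332 2.0447 2.0643 | dq: 2.0151 2.4666 2.4692 | tip: 0.1452 0.0007 0.1551 | τ: -4.1864 -1.2195 -1.9650
step 44 | ang: 3.0745 2.0962 2.0615 | dq: 2.0720 2.6554 -2.2944 | tip: 0.1350 -0.0009 0.1448 | τ: -1.7033 -1.3802 1.2964
step 45 | ang: 3.1138 2.1455 2.0861 | dq: 1.8984 2.3203 4.1888 | tip: 0.1254 -0.0019 0.1321 | τ: -4.7571 -1.7258 -2.0000
step 46 | ang: 3.1507 2.1937 2.1125 | dq: 1.7498 2.4631 -1.0869 | tip: 0.1159 -0.0023 0.1197 | τ: -1.7256 -1.7432 0.4487
step 47 | ang: 3.1853 2.2410 2.1286 | dq: 1.7241 2.2910 2.3940 | tip: 0.1063 -0.0023 0.1086 | τ: -3.3170 -2.0125 -1.9558
step 48 | ang: 3.2202 2.2882 2.1269 | dq: 1.7388 2.4145 -2.1562 | tip: 0.0962 -0.0021 0.0995
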